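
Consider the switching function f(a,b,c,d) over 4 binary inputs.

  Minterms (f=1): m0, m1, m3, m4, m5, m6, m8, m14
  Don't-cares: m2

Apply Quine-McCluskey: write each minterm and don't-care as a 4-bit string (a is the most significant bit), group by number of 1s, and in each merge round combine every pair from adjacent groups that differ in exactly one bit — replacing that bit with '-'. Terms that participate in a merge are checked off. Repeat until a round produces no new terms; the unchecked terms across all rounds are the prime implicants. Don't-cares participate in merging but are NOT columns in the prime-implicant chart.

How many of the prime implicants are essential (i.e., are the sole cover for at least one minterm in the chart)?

size-2^0 implicants → 0000(✓)  0001(✓)  0010(✓)  0011(✓)  0100(✓)  0101(✓)  0110(✓)  1000(✓)  1110(✓)
size-2^1 implicants → -000  -110  0-00(✓)  0-01(✓)  0-10(✓)  00-0(✓)  00-1(✓)  000-(✓)  001-(✓)  01-0(✓)  010-(✓)
size-2^2 implicants → 0--0  0-0-  00--
Unchecked terms (primes): -000, -110, 0--0, 0-0-, 00--
Minterm coverage:
  m0 ⊆ -000,0--0,0-0-,00--
  m1 ⊆ 0-0-,00--
  m3 ⊆ 00-- [E]
  m4 ⊆ 0--0,0-0-
  m5 ⊆ 0-0- [E]
  m6 ⊆ -110,0--0
  m8 ⊆ -000 [E]
  m14 ⊆ -110 [E]
E = {-000, -110, 0-0-, 00--}

4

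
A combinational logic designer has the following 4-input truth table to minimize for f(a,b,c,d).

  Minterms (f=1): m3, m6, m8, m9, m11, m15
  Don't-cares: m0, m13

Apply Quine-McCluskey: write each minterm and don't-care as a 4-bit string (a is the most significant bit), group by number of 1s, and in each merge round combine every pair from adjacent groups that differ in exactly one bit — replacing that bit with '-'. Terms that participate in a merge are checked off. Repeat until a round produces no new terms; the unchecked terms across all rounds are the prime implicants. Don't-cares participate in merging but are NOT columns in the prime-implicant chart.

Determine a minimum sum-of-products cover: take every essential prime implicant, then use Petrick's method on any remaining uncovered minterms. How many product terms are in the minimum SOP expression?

4

size-2^0 implicants → 0000(✓)  0011(✓)  0110  1000(✓)  1001(✓)  1011(✓)  1101(✓)  1111(✓)
size-2^1 implicants → -000  -011  1-01(✓)  1-11(✓)  10-1(✓)  100-  11-1(✓)
size-2^2 implicants → 1--1
Unchecked terms (primes): -000, -011, 0110, 1--1, 100-
Minterm coverage:
  m3 ⊆ -011 [E]
  m6 ⊆ 0110 [E]
  m8 ⊆ -000,100-
  m9 ⊆ 1--1,100-
  m11 ⊆ -011,1--1
  m15 ⊆ 1--1 [E]
E = {-011, 0110, 1--1}
Petrick residual → -000
Cover = b'c'd' + b'cd + a'bcd' + ad  |cover|=4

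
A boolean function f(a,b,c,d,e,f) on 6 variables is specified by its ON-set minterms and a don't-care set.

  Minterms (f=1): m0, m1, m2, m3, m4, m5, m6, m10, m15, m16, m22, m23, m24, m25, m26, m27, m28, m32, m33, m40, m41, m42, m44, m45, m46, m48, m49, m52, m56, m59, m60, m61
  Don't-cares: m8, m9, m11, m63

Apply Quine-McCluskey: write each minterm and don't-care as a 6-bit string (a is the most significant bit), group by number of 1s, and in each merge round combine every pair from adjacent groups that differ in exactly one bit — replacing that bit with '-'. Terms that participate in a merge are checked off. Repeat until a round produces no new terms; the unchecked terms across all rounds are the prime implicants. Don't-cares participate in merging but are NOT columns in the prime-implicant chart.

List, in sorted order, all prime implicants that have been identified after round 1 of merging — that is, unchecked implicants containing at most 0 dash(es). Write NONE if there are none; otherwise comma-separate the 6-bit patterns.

[col 0] 000000*, 000001*, 000010*, 000011*, 000100*, 000101*, 000110*, 001000*, 001001*, 001010*, 001011*, 001111*, 010000*, 010110*, 010111*, 011000*, 011001*, 011010*, 011011*, 011100*, 100000*, 100001*, 101000*, 101001*, 101010*, 101100*, 101101*, 101110*, 110000*, 110001*, 110100*, 111000*, 111011*, 111100*, 111101*, 111111*
[col 1] -00000*, -00001*, -01000*, -01001*, -01010*, -10000*, -11000*, -11011, -11100*, 0-0000*, 0-0110, 0-1000*, 0-1001*, 0-1010*, 0-1011*, 00-000*, 00-001*, 00-010*, 00-011*, 000-00*, 000-01*, 000-10*, 0000-0*, 0000-1*, 00000-*, 00001-*, 0001-0*, 00010-*, 001-11, 0010-0*, 0010-1*, 00100-*, 00101-*, 01-000*, 01011-, 011-00*, 0110-0*, 0110-1*, 01100-*, 01101-*, 1-0000*, 1-0001*, 1-1000*, 1-1100*, 1-1101*, 10-000*, 10-001*, 10000-*, 101-00*, 101-01*, 101-10*, 1010-0*, 10100-*, 1011-0*, 10110-*, 11-000*, 11-100*, 110-00*, 11000-*, 111-00*, 111-11, 1111-1, 11110-*
[col 2] --0000*, --1000*, -0-000*, -0-001*, -0000-*, -010-0, -0100-*, -1-000*, -11-00, 0--000*, 0-10-0*, 0-10-1*, 0-100-*, 0-101-*, 00-0-0*, 00-0-1*, 00-00-*, 00-01-*, 000--0, 000-0-, 0000--*, 0010--*, 0110--*, 1--000*, 1-000-, 1-1-00, 1-110-, 10-00-*, 101--0, 101-0-, 11--00
[col 3] ---000, -0-00-, 0-10--, 00-0--
Prime implicants: ---000, -0-00-, -010-0, -11-00, -11011, 0-0110, 0-10--, 00-0--, 000--0, 000-0-, 001-11, 01011-, 1-000-, 1-1-00, 1-110-, 101--0, 101-0-, 11--00, 111-11, 1111-1

NONE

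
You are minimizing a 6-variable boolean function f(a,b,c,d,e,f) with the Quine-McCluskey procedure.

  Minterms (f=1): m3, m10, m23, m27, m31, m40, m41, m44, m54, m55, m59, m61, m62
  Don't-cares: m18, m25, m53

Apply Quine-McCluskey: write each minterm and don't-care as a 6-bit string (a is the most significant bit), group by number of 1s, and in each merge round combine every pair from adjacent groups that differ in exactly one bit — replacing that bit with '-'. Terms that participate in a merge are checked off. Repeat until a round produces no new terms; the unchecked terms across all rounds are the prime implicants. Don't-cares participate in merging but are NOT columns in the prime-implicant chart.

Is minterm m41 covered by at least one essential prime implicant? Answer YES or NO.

YES

Round 0: 000011 001010 010010 010111✓ 011001✓ 011011✓ 011111✓ 101000✓ 101001✓ 101100✓ 110101✓ 110110✓ 110111✓ 111011✓ 111101✓ 111110✓
Round 1: -10111 -11011 01-111 011-11 0110-1 101-00 10100- 11-101 11-110 1101-1 11011-
PIs = {-10111, -11011, 000011, 001010, 01-111, 010010, 011-11, 0110-1, 101-00, 10100-, 11-101, 11-110, 1101-1, 11011-}
Coverage chart:
  m3: 000011 ←essential
  m10: 001010 ←essential
  m23: -10111,01-111
  m27: -11011,011-11,0110-1
  m31: 01-111,011-11
  m40: 101-00,10100-
  m41: 10100- ←essential
  m44: 101-00 ←essential
  m54: 11-110,11011-
  m55: -10111,1101-1,11011-
  m59: -11011 ←essential
  m61: 11-101 ←essential
  m62: 11-110 ←essential
Essential: -11011, 000011, 001010, 101-00, 10100-, 11-101, 11-110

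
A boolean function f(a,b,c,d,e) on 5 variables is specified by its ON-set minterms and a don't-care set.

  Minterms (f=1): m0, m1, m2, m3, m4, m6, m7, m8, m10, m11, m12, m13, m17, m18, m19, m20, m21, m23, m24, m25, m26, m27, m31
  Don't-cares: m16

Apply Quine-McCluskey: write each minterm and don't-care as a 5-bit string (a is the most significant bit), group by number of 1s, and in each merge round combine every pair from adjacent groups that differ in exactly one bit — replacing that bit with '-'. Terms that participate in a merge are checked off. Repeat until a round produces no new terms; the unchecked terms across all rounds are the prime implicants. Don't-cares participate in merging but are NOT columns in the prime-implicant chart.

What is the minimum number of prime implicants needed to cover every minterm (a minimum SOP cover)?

8

size-2^0 implicants → 00000(✓)  00001(✓)  00010(✓)  00011(✓)  00100(✓)  00110(✓)  00111(✓)  01000(✓)  01010(✓)  01011(✓)  01100(✓)  01101(✓)  10000(✓)  10001(✓)  10010(✓)  10011(✓)  10100(✓)  10101(✓)  10111(✓)  11000(✓)  11001(✓)  11010(✓)  11011(✓)  11111(✓)
size-2^1 implicants → -0000(✓)  -0001(✓)  -0010(✓)  -0011(✓)  -0100(✓)  -0111(✓)  -1000(✓)  -1010(✓)  -1011(✓)  0-000(✓)  0-010(✓)  0-011(✓)  0-100(✓)  00-00(✓)  00-10(✓)  00-11(✓)  000-0(✓)  000-1(✓)  0000-(✓)  0001-(✓)  001-0(✓)  0011-(✓)  01-00(✓)  010-0(✓)  0101-(✓)  0110-  1-000(✓)  1-001(✓)  1-010(✓)  1-011(✓)  1-111(✓)  10-00(✓)  10-01(✓)  10-11(✓)  100-0(✓)  100-1(✓)  1000-(✓)  1001-(✓)  101-1(✓)  1010-(✓)  11-11(✓)  110-0(✓)  110-1(✓)  1100-(✓)  1101-(✓)
size-2^2 implicants → --000(✓)  --010(✓)  --011(✓)  -0-00  -0-11  -00-0(✓)  -00-1(✓)  -000-(✓)  -001-(✓)  -10-0(✓)  -101-(✓)  0--00  0-0-0(✓)  0-01-(✓)  00--0  00-1-  000--(✓)  1--11  1-0-0(✓)  1-0-1(✓)  1-00-(✓)  1-01-(✓)  10--1  10-0-  100--(✓)  110--(✓)
size-2^3 implicants → --0-0  --01-  -00--  1-0--
Unchecked terms (primes): --0-0, --01-, -0-00, -0-11, -00--, 0--00, 00--0, 00-1-, 0110-, 1--11, 1-0--, 10--1, 10-0-
Minterm coverage:
  m0 ⊆ --0-0,-0-00,-00--,0--00,00--0
  m1 ⊆ -00-- [E]
  m2 ⊆ --0-0,--01-,-00--,00--0,00-1-
  m3 ⊆ --01-,-0-11,-00--,00-1-
  m4 ⊆ -0-00,0--00,00--0
  m6 ⊆ 00--0,00-1-
  m7 ⊆ -0-11,00-1-
  m8 ⊆ --0-0,0--00
  m10 ⊆ --0-0,--01-
  m11 ⊆ --01- [E]
  m12 ⊆ 0--00,0110-
  m13 ⊆ 0110- [E]
  m17 ⊆ -00--,1-0--,10--1,10-0-
  m18 ⊆ --0-0,--01-,-00--,1-0--
  m19 ⊆ --01-,-0-11,-00--,1--11,1-0--,10--1
  m20 ⊆ -0-00,10-0-
  m21 ⊆ 10--1,10-0-
  m23 ⊆ -0-11,1--11,10--1
  m24 ⊆ --0-0,1-0--
  m25 ⊆ 1-0-- [E]
  m26 ⊆ --0-0,--01-,1-0--
  m27 ⊆ --01-,1--11,1-0--
  m31 ⊆ 1--11 [E]
E = {--01-, -00--, 0110-, 1--11, 1-0--}
Petrick residual → 0--00, 00-1-, 10-0-
Cover = c'd + b'c' + a'd'e' + a'b'd + a'bcd' + ade + ac' + ab'd'  |cover|=8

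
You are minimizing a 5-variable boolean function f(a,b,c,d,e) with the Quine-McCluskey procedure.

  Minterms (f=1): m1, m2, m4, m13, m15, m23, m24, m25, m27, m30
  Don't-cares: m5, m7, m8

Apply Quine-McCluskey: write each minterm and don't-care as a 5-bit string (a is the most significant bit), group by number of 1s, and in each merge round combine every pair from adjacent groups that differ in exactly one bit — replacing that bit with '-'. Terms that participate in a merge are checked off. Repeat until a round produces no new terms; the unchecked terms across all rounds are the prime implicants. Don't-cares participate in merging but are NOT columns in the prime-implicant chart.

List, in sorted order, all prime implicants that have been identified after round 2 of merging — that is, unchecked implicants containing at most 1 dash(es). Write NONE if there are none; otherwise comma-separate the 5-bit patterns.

-0111, -1000, 00-01, 00010, 0010-, 110-1, 1100-, 11110

size-2^0 implicants → 00001(✓)  00010  00100(✓)  00101(✓)  00111(✓)  01000(✓)  01101(✓)  01111(✓)  10111(✓)  11000(✓)  11001(✓)  11011(✓)  11110
size-2^1 implicants → -0111  -1000  0-101(✓)  0-111(✓)  00-01  001-1(✓)  0010-  011-1(✓)  110-1  1100-
size-2^2 implicants → 0-1-1
Unchecked terms (primes): -0111, -1000, 0-1-1, 00-01, 00010, 0010-, 110-1, 1100-, 11110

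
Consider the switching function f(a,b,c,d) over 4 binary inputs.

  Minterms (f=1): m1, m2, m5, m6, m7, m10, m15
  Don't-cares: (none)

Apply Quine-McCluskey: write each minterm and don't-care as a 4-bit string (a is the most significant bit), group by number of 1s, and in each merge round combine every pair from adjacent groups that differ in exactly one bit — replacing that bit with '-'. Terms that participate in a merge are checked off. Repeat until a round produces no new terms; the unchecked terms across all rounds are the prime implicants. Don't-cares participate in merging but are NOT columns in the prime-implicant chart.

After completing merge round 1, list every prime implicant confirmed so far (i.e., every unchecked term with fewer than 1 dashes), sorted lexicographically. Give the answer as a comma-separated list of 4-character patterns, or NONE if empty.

NONE

Round 0: 0001✓ 0010✓ 0101✓ 0110✓ 0111✓ 1010✓ 1111✓
Round 1: -010 -111 0-01 0-10 01-1 011-
PIs = {-010, -111, 0-01, 0-10, 01-1, 011-}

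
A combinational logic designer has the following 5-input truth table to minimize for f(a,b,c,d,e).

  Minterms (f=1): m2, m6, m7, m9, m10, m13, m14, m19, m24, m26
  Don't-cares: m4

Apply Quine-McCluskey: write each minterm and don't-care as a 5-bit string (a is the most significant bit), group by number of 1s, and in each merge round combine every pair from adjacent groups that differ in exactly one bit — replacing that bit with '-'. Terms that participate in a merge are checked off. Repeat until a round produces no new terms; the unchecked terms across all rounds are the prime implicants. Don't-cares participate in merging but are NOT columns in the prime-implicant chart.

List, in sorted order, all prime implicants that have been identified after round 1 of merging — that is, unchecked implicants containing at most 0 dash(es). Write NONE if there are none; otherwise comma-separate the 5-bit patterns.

size-2^0 implicants → 00010(✓)  00100(✓)  00110(✓)  00111(✓)  01001(✓)  01010(✓)  01101(✓)  01110(✓)  10011  11000(✓)  11010(✓)
size-2^1 implicants → -1010  0-010(✓)  0-110(✓)  00-10(✓)  001-0  0011-  01-01  01-10(✓)  110-0
size-2^2 implicants → 0--10
Unchecked terms (primes): -1010, 0--10, 001-0, 0011-, 01-01, 10011, 110-0

10011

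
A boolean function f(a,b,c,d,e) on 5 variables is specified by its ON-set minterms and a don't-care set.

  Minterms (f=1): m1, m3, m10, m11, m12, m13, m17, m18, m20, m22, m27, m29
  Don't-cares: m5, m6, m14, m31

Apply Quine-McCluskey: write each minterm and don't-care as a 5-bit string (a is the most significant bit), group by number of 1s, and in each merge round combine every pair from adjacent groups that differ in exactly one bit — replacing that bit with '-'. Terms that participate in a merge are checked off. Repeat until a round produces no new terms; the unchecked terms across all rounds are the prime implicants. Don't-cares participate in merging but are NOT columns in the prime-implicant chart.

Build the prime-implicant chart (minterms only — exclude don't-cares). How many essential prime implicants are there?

size-2^0 implicants → 00001(✓)  00011(✓)  00101(✓)  00110(✓)  01010(✓)  01011(✓)  01100(✓)  01101(✓)  01110(✓)  10001(✓)  10010(✓)  10100(✓)  10110(✓)  11011(✓)  11101(✓)  11111(✓)
size-2^1 implicants → -0001  -0110  -1011  -1101  0-011  0-101  0-110  00-01  000-1  01-10  0101-  011-0  0110-  10-10  101-0  11-11  111-1
Unchecked terms (primes): -0001, -0110, -1011, -1101, 0-011, 0-101, 0-110, 00-01, 000-1, 01-10, 0101-, 011-0, 0110-, 10-10, 101-0, 11-11, 111-1
Minterm coverage:
  m1 ⊆ -0001,00-01,000-1
  m3 ⊆ 0-011,000-1
  m10 ⊆ 01-10,0101-
  m11 ⊆ -1011,0-011,0101-
  m12 ⊆ 011-0,0110-
  m13 ⊆ -1101,0-101,0110-
  m17 ⊆ -0001 [E]
  m18 ⊆ 10-10 [E]
  m20 ⊆ 101-0 [E]
  m22 ⊆ -0110,10-10,101-0
  m27 ⊆ -1011,11-11
  m29 ⊆ -1101,111-1
E = {-0001, 10-10, 101-0}

3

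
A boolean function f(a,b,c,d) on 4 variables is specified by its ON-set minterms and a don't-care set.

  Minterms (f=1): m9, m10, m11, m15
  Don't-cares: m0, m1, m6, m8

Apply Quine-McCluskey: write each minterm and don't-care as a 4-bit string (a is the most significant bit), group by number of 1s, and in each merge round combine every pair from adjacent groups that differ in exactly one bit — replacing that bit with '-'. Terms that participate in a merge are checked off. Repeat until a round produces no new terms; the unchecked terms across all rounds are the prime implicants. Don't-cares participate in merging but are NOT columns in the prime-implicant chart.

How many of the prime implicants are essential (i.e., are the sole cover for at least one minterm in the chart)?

[col 0] 0000*, 0001*, 0110, 1000*, 1001*, 1010*, 1011*, 1111*
[col 1] -000*, -001*, 000-*, 1-11, 10-0*, 10-1*, 100-*, 101-*
[col 2] -00-, 10--
Prime implicants: -00-, 0110, 1-11, 10--
PI chart (minterm → PIs covering it):
  9 | -00-,10--
  10 | 10--  (sole → essential)
  11 | 1-11,10--
  15 | 1-11  (sole → essential)
Essential prime implicants: 1-11, 10--

2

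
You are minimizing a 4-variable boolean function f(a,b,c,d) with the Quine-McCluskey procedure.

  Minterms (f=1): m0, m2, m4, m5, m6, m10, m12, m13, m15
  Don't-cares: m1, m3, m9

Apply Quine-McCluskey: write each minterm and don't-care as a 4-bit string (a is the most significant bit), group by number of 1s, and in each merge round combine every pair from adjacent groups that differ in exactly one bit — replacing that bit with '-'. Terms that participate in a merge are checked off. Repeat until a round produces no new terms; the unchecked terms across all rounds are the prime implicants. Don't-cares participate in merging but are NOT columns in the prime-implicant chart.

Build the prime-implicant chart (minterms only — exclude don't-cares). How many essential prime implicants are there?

4

Round 0: 0000✓ 0001✓ 0010✓ 0011✓ 0100✓ 0101✓ 0110✓ 1001✓ 1010✓ 1100✓ 1101✓ 1111✓
Round 1: -001✓ -010 -100✓ -101✓ 0-00✓ 0-01✓ 0-10✓ 00-0✓ 00-1✓ 000-✓ 001-✓ 01-0✓ 010-✓ 1-01✓ 11-1 110-✓
Round 2: --01 -10- 0--0 0-0- 00--
PIs = {--01, -010, -10-, 0--0, 0-0-, 00--, 11-1}
Coverage chart:
  m0: 0--0,0-0-,00--
  m2: -010,0--0,00--
  m4: -10-,0--0,0-0-
  m5: --01,-10-,0-0-
  m6: 0--0 ←essential
  m10: -010 ←essential
  m12: -10- ←essential
  m13: --01,-10-,11-1
  m15: 11-1 ←essential
Essential: -010, -10-, 0--0, 11-1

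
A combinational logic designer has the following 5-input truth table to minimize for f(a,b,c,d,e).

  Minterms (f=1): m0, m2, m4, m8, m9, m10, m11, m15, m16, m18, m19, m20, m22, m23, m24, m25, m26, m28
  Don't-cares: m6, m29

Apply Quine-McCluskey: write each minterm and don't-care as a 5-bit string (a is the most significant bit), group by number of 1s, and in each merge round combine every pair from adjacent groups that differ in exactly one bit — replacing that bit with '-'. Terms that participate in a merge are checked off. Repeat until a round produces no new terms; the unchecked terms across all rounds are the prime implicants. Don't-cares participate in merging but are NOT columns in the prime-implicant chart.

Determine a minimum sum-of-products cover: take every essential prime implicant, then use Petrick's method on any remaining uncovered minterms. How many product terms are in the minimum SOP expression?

6

[col 0] 00000*, 00010*, 00100*, 00110*, 01000*, 01001*, 01010*, 01011*, 01111*, 10000*, 10010*, 10011*, 10100*, 10110*, 10111*, 11000*, 11001*, 11010*, 11100*, 11101*
[col 1] -0000*, -0010*, -0100*, -0110*, -1000*, -1001*, -1010*, 0-000*, 0-010*, 00-00*, 00-10*, 000-0*, 001-0*, 01-11, 010-0*, 010-1*, 0100-*, 0101-*, 1-000*, 1-010*, 1-100*, 10-00*, 10-10*, 10-11*, 100-0*, 1001-*, 101-0*, 1011-*, 11-00*, 11-01*, 110-0*, 1100-*, 1110-*
[col 2] --000*, --010*, -0-00*, -0-10*, -00-0*, -01-0*, -10-0*, -100-, 0-0-0*, 00--0*, 010--, 1--00, 1-0-0*, 10--0*, 10-1-, 11-0-
[col 3] --0-0, -0--0
Prime implicants: --0-0, -0--0, -100-, 01-11, 010--, 1--00, 10-1-, 11-0-
PI chart (minterm → PIs covering it):
  0 | --0-0,-0--0
  2 | --0-0,-0--0
  4 | -0--0  (sole → essential)
  8 | --0-0,-100-,010--
  9 | -100-,010--
  10 | --0-0,010--
  11 | 01-11,010--
  15 | 01-11  (sole → essential)
  16 | --0-0,-0--0,1--00
  18 | --0-0,-0--0,10-1-
  19 | 10-1-  (sole → essential)
  20 | -0--0,1--00
  22 | -0--0,10-1-
  23 | 10-1-  (sole → essential)
  24 | --0-0,-100-,1--00,11-0-
  25 | -100-,11-0-
  26 | --0-0  (sole → essential)
  28 | 1--00,11-0-
Essential prime implicants: --0-0, -0--0, 01-11, 10-1-
Petrick residual → -100-, 1--00
Minimum SOP uses 6 PIs: c'e' + b'e' + bc'd' + a'bde + ad'e' + ab'd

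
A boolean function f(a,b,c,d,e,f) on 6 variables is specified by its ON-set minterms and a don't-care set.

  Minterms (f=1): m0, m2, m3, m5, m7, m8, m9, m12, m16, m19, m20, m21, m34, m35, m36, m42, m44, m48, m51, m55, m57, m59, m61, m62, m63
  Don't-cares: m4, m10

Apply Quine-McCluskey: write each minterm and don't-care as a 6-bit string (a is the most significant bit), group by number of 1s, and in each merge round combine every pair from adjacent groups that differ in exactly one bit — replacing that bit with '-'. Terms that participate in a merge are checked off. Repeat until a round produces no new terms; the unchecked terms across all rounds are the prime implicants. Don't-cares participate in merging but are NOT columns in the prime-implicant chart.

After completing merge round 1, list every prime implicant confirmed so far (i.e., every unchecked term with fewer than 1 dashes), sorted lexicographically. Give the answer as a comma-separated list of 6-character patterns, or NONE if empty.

[col 0] 000000*, 000010*, 000011*, 000100*, 000101*, 000111*, 001000*, 001001*, 001010*, 001100*, 010000*, 010011*, 010100*, 010101*, 100010*, 100011*, 100100*, 101010*, 101100*, 110000*, 110011*, 110111*, 111001*, 111011*, 111101*, 111110*, 111111*
[col 1] -00010*, -00011*, -00100*, -01010*, -01100*, -10000, -10011*, 0-0000*, 0-0011*, 0-0100*, 0-0101*, 00-000*, 00-010*, 00-100*, 000-00*, 000-11, 0000-0*, 00001-*, 0001-1, 00010-*, 001-00*, 0010-0*, 00100-, 010-00*, 01010-*, 1-0011*, 10-010*, 10-100*, 10001-*, 11-011*, 11-111*, 110-11*, 111-01*, 111-11*, 1110-1*, 1111-1*, 11111-
[col 2] --0011, -0-010, -0-100, -0001-, 0-0-00, 0-010-, 00--00, 00-0-0, 11--11, 111--1
Prime implicants: --0011, -0-010, -0-100, -0001-, -10000, 0-0-00, 0-010-, 00--00, 00-0-0, 000-11, 0001-1, 00100-, 11--11, 111--1, 11111-

NONE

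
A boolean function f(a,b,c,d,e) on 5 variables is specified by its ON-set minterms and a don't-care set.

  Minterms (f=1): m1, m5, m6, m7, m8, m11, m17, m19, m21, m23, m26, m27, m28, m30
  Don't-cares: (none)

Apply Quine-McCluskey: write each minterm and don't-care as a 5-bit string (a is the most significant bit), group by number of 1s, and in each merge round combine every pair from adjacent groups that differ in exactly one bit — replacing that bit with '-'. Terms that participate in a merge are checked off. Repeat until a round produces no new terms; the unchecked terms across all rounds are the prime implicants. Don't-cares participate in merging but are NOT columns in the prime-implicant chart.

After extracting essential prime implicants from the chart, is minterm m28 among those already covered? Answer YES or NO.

size-2^0 implicants → 00001(✓)  00101(✓)  00110(✓)  00111(✓)  01000  01011(✓)  10001(✓)  10011(✓)  10101(✓)  10111(✓)  11010(✓)  11011(✓)  11100(✓)  11110(✓)
size-2^1 implicants → -0001(✓)  -0101(✓)  -0111(✓)  -1011  00-01(✓)  001-1(✓)  0011-  1-011  10-01(✓)  10-11(✓)  100-1(✓)  101-1(✓)  11-10  1101-  111-0
size-2^2 implicants → -0-01  -01-1  10--1
Unchecked terms (primes): -0-01, -01-1, -1011, 0011-, 01000, 1-011, 10--1, 11-10, 1101-, 111-0
Minterm coverage:
  m1 ⊆ -0-01 [E]
  m5 ⊆ -0-01,-01-1
  m6 ⊆ 0011- [E]
  m7 ⊆ -01-1,0011-
  m8 ⊆ 01000 [E]
  m11 ⊆ -1011 [E]
  m17 ⊆ -0-01,10--1
  m19 ⊆ 1-011,10--1
  m21 ⊆ -0-01,-01-1,10--1
  m23 ⊆ -01-1,10--1
  m26 ⊆ 11-10,1101-
  m27 ⊆ -1011,1-011,1101-
  m28 ⊆ 111-0 [E]
  m30 ⊆ 11-10,111-0
E = {-0-01, -1011, 0011-, 01000, 111-0}

YES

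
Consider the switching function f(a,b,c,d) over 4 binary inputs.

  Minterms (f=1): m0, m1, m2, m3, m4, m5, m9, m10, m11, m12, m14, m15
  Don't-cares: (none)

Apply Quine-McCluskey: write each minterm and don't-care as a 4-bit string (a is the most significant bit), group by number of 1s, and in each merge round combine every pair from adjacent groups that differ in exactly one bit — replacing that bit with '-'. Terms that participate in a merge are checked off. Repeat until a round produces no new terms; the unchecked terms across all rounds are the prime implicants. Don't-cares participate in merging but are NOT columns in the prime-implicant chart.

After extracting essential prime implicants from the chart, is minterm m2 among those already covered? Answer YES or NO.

NO

Round 0: 0000✓ 0001✓ 0010✓ 0011✓ 0100✓ 0101✓ 1001✓ 1010✓ 1011✓ 1100✓ 1110✓ 1111✓
Round 1: -001✓ -010✓ -011✓ -100 0-00✓ 0-01✓ 00-0✓ 00-1✓ 000-✓ 001-✓ 010-✓ 1-10✓ 1-11✓ 10-1✓ 101-✓ 11-0 111-✓
Round 2: -0-1 -01- 0-0- 00-- 1-1-
PIs = {-0-1, -01-, -100, 0-0-, 00--, 1-1-, 11-0}
Coverage chart:
  m0: 0-0-,00--
  m1: -0-1,0-0-,00--
  m2: -01-,00--
  m3: -0-1,-01-,00--
  m4: -100,0-0-
  m5: 0-0- ←essential
  m9: -0-1 ←essential
  m10: -01-,1-1-
  m11: -0-1,-01-,1-1-
  m12: -100,11-0
  m14: 1-1-,11-0
  m15: 1-1- ←essential
Essential: -0-1, 0-0-, 1-1-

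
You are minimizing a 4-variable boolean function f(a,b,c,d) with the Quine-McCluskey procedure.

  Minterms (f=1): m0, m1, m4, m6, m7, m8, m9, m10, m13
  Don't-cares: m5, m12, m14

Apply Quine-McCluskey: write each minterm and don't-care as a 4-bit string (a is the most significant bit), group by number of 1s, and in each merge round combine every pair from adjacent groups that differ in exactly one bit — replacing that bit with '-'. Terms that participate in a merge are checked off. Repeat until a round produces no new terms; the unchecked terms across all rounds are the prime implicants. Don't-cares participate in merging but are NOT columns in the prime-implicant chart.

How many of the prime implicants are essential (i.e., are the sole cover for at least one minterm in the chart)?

3

size-2^0 implicants → 0000(✓)  0001(✓)  0100(✓)  0101(✓)  0110(✓)  0111(✓)  1000(✓)  1001(✓)  1010(✓)  1100(✓)  1101(✓)  1110(✓)
size-2^1 implicants → -000(✓)  -001(✓)  -100(✓)  -101(✓)  -110(✓)  0-00(✓)  0-01(✓)  000-(✓)  01-0(✓)  01-1(✓)  010-(✓)  011-(✓)  1-00(✓)  1-01(✓)  1-10(✓)  10-0(✓)  100-(✓)  11-0(✓)  110-(✓)
size-2^2 implicants → --00(✓)  --01(✓)  -00-(✓)  -1-0  -10-(✓)  0-0-(✓)  01--  1--0  1-0-(✓)
size-2^3 implicants → --0-
Unchecked terms (primes): --0-, -1-0, 01--, 1--0
Minterm coverage:
  m0 ⊆ --0- [E]
  m1 ⊆ --0- [E]
  m4 ⊆ --0-,-1-0,01--
  m6 ⊆ -1-0,01--
  m7 ⊆ 01-- [E]
  m8 ⊆ --0-,1--0
  m9 ⊆ --0- [E]
  m10 ⊆ 1--0 [E]
  m13 ⊆ --0- [E]
E = {--0-, 01--, 1--0}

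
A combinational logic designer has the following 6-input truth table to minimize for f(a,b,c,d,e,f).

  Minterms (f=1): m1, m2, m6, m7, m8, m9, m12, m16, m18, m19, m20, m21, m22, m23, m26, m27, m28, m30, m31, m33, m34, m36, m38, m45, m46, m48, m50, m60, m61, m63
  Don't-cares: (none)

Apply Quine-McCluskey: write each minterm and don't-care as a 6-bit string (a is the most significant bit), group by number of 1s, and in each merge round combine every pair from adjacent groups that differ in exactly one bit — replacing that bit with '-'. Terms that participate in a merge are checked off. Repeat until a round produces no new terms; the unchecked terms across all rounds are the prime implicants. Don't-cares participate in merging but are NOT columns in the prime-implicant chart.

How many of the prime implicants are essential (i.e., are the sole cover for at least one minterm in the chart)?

size-2^0 implicants → 000001(✓)  000010(✓)  000110(✓)  000111(✓)  001000(✓)  001001(✓)  001100(✓)  010000(✓)  010010(✓)  010011(✓)  010100(✓)  010101(✓)  010110(✓)  010111(✓)  011010(✓)  011011(✓)  011100(✓)  011110(✓)  011111(✓)  100001(✓)  100010(✓)  100100(✓)  100110(✓)  101101(✓)  101110(✓)  110000(✓)  110010(✓)  111100(✓)  111101(✓)  111111(✓)
size-2^1 implicants → -00001  -00010(✓)  -00110(✓)  -10000(✓)  -10010(✓)  -11100  -11111  0-0010(✓)  0-0110(✓)  0-0111(✓)  0-1100  00-001  000-10(✓)  00011-(✓)  001-00  00100-  01-010(✓)  01-011(✓)  01-100(✓)  01-110(✓)  01-111(✓)  010-00(✓)  010-10(✓)  010-11(✓)  0100-0(✓)  01001-(✓)  0101-0(✓)  0101-1(✓)  01010-(✓)  01011-(✓)  011-10(✓)  011-11(✓)  01101-(✓)  0111-0(✓)  01111-(✓)  1-0010(✓)  1-1101  10-110  100-10(✓)  1001-0  1100-0(✓)  1111-1  11110-
size-2^2 implicants → --0010  -00-10  -100-0  0-0-10  0-011-  01--10(✓)  01--11(✓)  01-01-(✓)  01-1-0  01-11-(✓)  010--0  010-1-(✓)  0101--  011-1-(✓)
size-2^3 implicants → 01--1-
Unchecked terms (primes): --0010, -00-10, -00001, -100-0, -11100, -11111, 0-0-10, 0-011-, 0-1100, 00-001, 001-00, 00100-, 01--1-, 01-1-0, 010--0, 0101--, 1-1101, 10-110, 1001-0, 1111-1, 11110-
Minterm coverage:
  m1 ⊆ -00001,00-001
  m2 ⊆ --0010,-00-10,0-0-10
  m6 ⊆ -00-10,0-0-10,0-011-
  m7 ⊆ 0-011- [E]
  m8 ⊆ 001-00,00100-
  m9 ⊆ 00-001,00100-
  m12 ⊆ 0-1100,001-00
  m16 ⊆ -100-0,010--0
  m18 ⊆ --0010,-100-0,0-0-10,01--1-,010--0
  m19 ⊆ 01--1- [E]
  m20 ⊆ 01-1-0,010--0,0101--
  m21 ⊆ 0101-- [E]
  m22 ⊆ 0-0-10,0-011-,01--1-,01-1-0,010--0,0101--
  m23 ⊆ 0-011-,01--1-,0101--
  m26 ⊆ 01--1- [E]
  m27 ⊆ 01--1- [E]
  m28 ⊆ -11100,0-1100,01-1-0
  m30 ⊆ 01--1-,01-1-0
  m31 ⊆ -11111,01--1-
  m33 ⊆ -00001 [E]
  m34 ⊆ --0010,-00-10
  m36 ⊆ 1001-0 [E]
  m38 ⊆ -00-10,10-110,1001-0
  m45 ⊆ 1-1101 [E]
  m46 ⊆ 10-110 [E]
  m48 ⊆ -100-0 [E]
  m50 ⊆ --0010,-100-0
  m60 ⊆ -11100,11110-
  m61 ⊆ 1-1101,1111-1,11110-
  m63 ⊆ -11111,1111-1
E = {-00001, -100-0, 0-011-, 01--1-, 0101--, 1-1101, 10-110, 1001-0}

8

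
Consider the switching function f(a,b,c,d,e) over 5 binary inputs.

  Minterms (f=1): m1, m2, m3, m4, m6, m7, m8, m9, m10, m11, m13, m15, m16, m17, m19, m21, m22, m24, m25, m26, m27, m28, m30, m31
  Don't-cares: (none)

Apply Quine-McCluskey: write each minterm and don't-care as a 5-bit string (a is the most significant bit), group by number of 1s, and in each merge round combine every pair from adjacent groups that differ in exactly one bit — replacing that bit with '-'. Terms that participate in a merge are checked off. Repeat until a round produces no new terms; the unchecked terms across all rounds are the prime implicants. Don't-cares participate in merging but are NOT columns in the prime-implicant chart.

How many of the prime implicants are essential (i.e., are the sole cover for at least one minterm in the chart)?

7

Round 0: 00001✓ 00010✓ 00011✓ 00100✓ 00110✓ 00111✓ 01000✓ 01001✓ 01010✓ 01011✓ 01101✓ 01111✓ 10000✓ 10001✓ 10011✓ 10101✓ 10110✓ 11000✓ 11001✓ 11010✓ 11011✓ 11100✓ 11110✓ 11111✓
Round 1: -0001✓ -0011✓ -0110 -1000✓ -1001✓ -1010✓ -1011✓ -1111✓ 0-001✓ 0-010✓ 0-011✓ 0-111✓ 00-10✓ 00-11✓ 000-1✓ 0001-✓ 001-0 0011-✓ 01-01✓ 01-11✓ 010-0✓ 010-1✓ 0100-✓ 0101-✓ 011-1✓ 1-000✓ 1-001✓ 1-011✓ 1-110 10-01 100-1✓ 1000-✓ 11-00✓ 11-10✓ 11-11✓ 110-0✓ 110-1✓ 1100-✓ 1101-✓ 111-0✓ 1111-✓
Round 2: --001✓ --011✓ -00-1✓ -1-11 -10-0✓ -10-1✓ -100-✓ -101-✓ 0--11 0-0-1✓ 0-01- 00-1- 01--1 010--✓ 1-0-1✓ 1-00- 11--0 11-1- 110--✓
Round 3: --0-1 -10--
PIs = {--0-1, -0110, -1-11, -10--, 0--11, 0-01-, 00-1-, 001-0, 01--1, 1-00-, 1-110, 10-01, 11--0, 11-1-}
Coverage chart:
  m1: --0-1 ←essential
  m2: 0-01-,00-1-
  m3: --0-1,0--11,0-01-,00-1-
  m4: 001-0 ←essential
  m6: -0110,00-1-,001-0
  m7: 0--11,00-1-
  m8: -10-- ←essential
  m9: --0-1,-10--,01--1
  m10: -10--,0-01-
  m11: --0-1,-1-11,-10--,0--11,0-01-,01--1
  m13: 01--1 ←essential
  m15: -1-11,0--11,01--1
  m16: 1-00- ←essential
  m17: --0-1,1-00-,10-01
  m19: --0-1 ←essential
  m21: 10-01 ←essential
  m22: -0110,1-110
  m24: -10--,1-00-,11--0
  m25: --0-1,-10--,1-00-
  m26: -10--,11--0,11-1-
  m27: --0-1,-1-11,-10--,11-1-
  m28: 11--0 ←essential
  m30: 1-110,11--0,11-1-
  m31: -1-11,11-1-
Essential: --0-1, -10--, 001-0, 01--1, 1-00-, 10-01, 11--0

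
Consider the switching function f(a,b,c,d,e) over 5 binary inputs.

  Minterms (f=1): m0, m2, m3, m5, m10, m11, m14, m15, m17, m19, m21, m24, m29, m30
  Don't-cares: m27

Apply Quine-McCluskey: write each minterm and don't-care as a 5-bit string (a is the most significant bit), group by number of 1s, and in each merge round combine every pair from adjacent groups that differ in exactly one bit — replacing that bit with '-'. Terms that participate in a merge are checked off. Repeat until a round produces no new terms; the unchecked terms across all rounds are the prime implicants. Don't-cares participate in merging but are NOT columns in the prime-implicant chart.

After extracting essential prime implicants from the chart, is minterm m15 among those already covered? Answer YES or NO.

YES

Round 0: 00000✓ 00010✓ 00011✓ 00101✓ 01010✓ 01011✓ 01110✓ 01111✓ 10001✓ 10011✓ 10101✓ 11000 11011✓ 11101✓ 11110✓
Round 1: -0011✓ -0101 -1011✓ -1110 0-010✓ 0-011✓ 000-0 0001-✓ 01-10✓ 01-11✓ 0101-✓ 0111-✓ 1-011✓ 1-101 10-01 100-1
Round 2: --011 0-01- 01-1-
PIs = {--011, -0101, -1110, 0-01-, 000-0, 01-1-, 1-101, 10-01, 100-1, 11000}
Coverage chart:
  m0: 000-0 ←essential
  m2: 0-01-,000-0
  m3: --011,0-01-
  m5: -0101 ←essential
  m10: 0-01-,01-1-
  m11: --011,0-01-,01-1-
  m14: -1110,01-1-
  m15: 01-1- ←essential
  m17: 10-01,100-1
  m19: --011,100-1
  m21: -0101,1-101,10-01
  m24: 11000 ←essential
  m29: 1-101 ←essential
  m30: -1110 ←essential
Essential: -0101, -1110, 000-0, 01-1-, 1-101, 11000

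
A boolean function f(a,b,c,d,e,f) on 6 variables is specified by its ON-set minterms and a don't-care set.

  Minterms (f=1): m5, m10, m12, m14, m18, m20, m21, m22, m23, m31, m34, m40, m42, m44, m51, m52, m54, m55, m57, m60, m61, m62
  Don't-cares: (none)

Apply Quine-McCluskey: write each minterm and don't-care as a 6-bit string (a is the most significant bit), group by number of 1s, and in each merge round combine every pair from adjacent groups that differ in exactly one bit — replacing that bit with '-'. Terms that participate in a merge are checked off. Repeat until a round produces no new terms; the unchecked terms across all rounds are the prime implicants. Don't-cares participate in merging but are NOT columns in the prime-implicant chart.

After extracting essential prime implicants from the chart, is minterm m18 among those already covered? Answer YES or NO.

[col 0] 000101*, 001010*, 001100*, 001110*, 010010*, 010100*, 010101*, 010110*, 010111*, 011111*, 100010*, 101000*, 101010*, 101100*, 110011*, 110100*, 110110*, 110111*, 111001*, 111100*, 111101*, 111110*
[col 1] -01010, -01100, -10100*, -10110*, -10111*, 0-0101, 001-10, 0011-0, 01-111, 010-10, 0101-0*, 0101-1*, 01010-*, 01011-*, 1-1100, 10-010, 101-00, 1010-0, 11-100*, 11-110*, 110-11, 1101-0*, 11011-*, 111-01, 1111-0*, 11110-
[col 2] -101-0, -1011-, 0101--, 11-1-0
Prime implicants: -01010, -01100, -101-0, -1011-, 0-0101, 001-10, 0011-0, 01-111, 010-10, 0101--, 1-1100, 10-010, 101-00, 1010-0, 11-1-0, 110-11, 111-01, 11110-
PI chart (minterm → PIs covering it):
  5 | 0-0101  (sole → essential)
  10 | -01010,001-10
  12 | -01100,0011-0
  14 | 001-10,0011-0
  18 | 010-10  (sole → essential)
  20 | -101-0,0101--
  21 | 0-0101,0101--
  22 | -101-0,-1011-,010-10,0101--
  23 | -1011-,01-111,0101--
  31 | 01-111  (sole → essential)
  34 | 10-010  (sole → essential)
  40 | 101-00,1010-0
  42 | -01010,10-010,1010-0
  44 | -01100,1-1100,101-00
  51 | 110-11  (sole → essential)
  52 | -101-0,11-1-0
  54 | -101-0,-1011-,11-1-0
  55 | -1011-,110-11
  57 | 111-01  (sole → essential)
  60 | 1-1100,11-1-0,11110-
  61 | 111-01,11110-
  62 | 11-1-0  (sole → essential)
Essential prime implicants: 0-0101, 01-111, 010-10, 10-010, 11-1-0, 110-11, 111-01

YES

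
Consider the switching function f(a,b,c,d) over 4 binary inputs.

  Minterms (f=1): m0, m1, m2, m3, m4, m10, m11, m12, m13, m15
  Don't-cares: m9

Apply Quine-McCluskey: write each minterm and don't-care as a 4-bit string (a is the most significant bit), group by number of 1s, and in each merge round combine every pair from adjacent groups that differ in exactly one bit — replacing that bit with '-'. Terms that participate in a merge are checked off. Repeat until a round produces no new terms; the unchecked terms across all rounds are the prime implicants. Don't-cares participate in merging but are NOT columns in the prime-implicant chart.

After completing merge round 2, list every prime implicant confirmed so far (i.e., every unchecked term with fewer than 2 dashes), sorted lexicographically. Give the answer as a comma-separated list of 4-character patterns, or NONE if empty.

[col 0] 0000*, 0001*, 0010*, 0011*, 0100*, 1001*, 1010*, 1011*, 1100*, 1101*, 1111*
[col 1] -001*, -010*, -011*, -100, 0-00, 00-0*, 00-1*, 000-*, 001-*, 1-01*, 1-11*, 10-1*, 101-*, 11-1*, 110-
[col 2] -0-1, -01-, 00--, 1--1
Prime implicants: -0-1, -01-, -100, 0-00, 00--, 1--1, 110-

-100, 0-00, 110-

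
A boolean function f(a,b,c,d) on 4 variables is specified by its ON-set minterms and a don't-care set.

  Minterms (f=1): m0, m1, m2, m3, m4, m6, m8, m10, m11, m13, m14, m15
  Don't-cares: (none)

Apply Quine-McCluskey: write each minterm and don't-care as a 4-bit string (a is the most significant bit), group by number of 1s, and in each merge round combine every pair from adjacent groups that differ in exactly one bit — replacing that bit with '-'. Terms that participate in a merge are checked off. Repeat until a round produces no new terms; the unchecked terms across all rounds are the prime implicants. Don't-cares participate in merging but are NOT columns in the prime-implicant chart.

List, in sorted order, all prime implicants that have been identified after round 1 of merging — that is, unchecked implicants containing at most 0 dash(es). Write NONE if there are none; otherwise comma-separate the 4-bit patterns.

size-2^0 implicants → 0000(✓)  0001(✓)  0010(✓)  0011(✓)  0100(✓)  0110(✓)  1000(✓)  1010(✓)  1011(✓)  1101(✓)  1110(✓)  1111(✓)
size-2^1 implicants → -000(✓)  -010(✓)  -011(✓)  -110(✓)  0-00(✓)  0-10(✓)  00-0(✓)  00-1(✓)  000-(✓)  001-(✓)  01-0(✓)  1-10(✓)  1-11(✓)  10-0(✓)  101-(✓)  11-1  111-(✓)
size-2^2 implicants → --10  -0-0  -01-  0--0  00--  1-1-
Unchecked terms (primes): --10, -0-0, -01-, 0--0, 00--, 1-1-, 11-1

NONE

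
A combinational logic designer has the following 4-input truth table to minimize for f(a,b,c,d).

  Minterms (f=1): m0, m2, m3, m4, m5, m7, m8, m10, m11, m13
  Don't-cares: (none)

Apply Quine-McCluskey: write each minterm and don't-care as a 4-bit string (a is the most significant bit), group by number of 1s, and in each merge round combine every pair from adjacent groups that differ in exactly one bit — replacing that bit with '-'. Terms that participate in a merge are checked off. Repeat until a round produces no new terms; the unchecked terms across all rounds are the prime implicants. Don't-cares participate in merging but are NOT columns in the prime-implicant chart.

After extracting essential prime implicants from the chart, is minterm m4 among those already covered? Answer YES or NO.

Round 0: 0000✓ 0010✓ 0011✓ 0100✓ 0101✓ 0111✓ 1000✓ 1010✓ 1011✓ 1101✓
Round 1: -000✓ -010✓ -011✓ -101 0-00 0-11 00-0✓ 001-✓ 01-1 010- 10-0✓ 101-✓
Round 2: -0-0 -01-
PIs = {-0-0, -01-, -101, 0-00, 0-11, 01-1, 010-}
Coverage chart:
  m0: -0-0,0-00
  m2: -0-0,-01-
  m3: -01-,0-11
  m4: 0-00,010-
  m5: -101,01-1,010-
  m7: 0-11,01-1
  m8: -0-0 ←essential
  m10: -0-0,-01-
  m11: -01- ←essential
  m13: -101 ←essential
Essential: -0-0, -01-, -101

NO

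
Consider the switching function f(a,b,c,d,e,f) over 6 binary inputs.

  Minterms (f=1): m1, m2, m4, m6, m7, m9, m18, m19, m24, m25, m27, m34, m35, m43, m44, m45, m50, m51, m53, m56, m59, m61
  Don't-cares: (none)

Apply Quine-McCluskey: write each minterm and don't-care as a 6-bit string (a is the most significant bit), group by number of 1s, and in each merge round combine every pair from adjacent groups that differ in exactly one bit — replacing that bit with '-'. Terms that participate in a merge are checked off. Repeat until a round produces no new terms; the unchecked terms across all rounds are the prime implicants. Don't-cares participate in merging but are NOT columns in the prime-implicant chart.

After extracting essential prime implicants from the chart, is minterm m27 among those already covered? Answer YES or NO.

[col 0] 000001*, 000010*, 000100*, 000110*, 000111*, 001001*, 010010*, 010011*, 011000*, 011001*, 011011*, 100010*, 100011*, 101011*, 101100*, 101101*, 110010*, 110011*, 110101*, 111000*, 111011*, 111101*
[col 1] -00010*, -10010*, -10011*, -11000, -11011*, 0-0010*, 0-1001, 00-001, 000-10, 0001-0, 00011-, 01-011*, 01001-*, 0110-1, 01100-, 1-0010*, 1-0011*, 1-1011*, 1-1101, 10-011*, 10001-*, 10110-, 11-011*, 11-101, 11001-*
[col 2] --0010, -1-011, -1001-, 1--011, 1-001-
Prime implicants: --0010, -1-011, -1001-, -11000, 0-1001, 00-001, 000-10, 0001-0, 00011-, 0110-1, 01100-, 1--011, 1-001-, 1-1101, 10110-, 11-101
PI chart (minterm → PIs covering it):
  1 | 00-001  (sole → essential)
  2 | --0010,000-10
  4 | 0001-0  (sole → essential)
  6 | 000-10,0001-0,00011-
  7 | 00011-  (sole → essential)
  9 | 0-1001,00-001
  18 | --0010,-1001-
  19 | -1-011,-1001-
  24 | -11000,01100-
  25 | 0-1001,0110-1,01100-
  27 | -1-011,0110-1
  34 | --0010,1-001-
  35 | 1--011,1-001-
  43 | 1--011  (sole → essential)
  44 | 10110-  (sole → essential)
  45 | 1-1101,10110-
  50 | --0010,-1001-,1-001-
  51 | -1-011,-1001-,1--011,1-001-
  53 | 11-101  (sole → essential)
  56 | -11000  (sole → essential)
  59 | -1-011,1--011
  61 | 1-1101,11-101
Essential prime implicants: -11000, 00-001, 0001-0, 00011-, 1--011, 10110-, 11-101

NO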